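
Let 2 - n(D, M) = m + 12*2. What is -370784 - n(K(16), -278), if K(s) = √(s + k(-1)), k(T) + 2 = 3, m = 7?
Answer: -370755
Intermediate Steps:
k(T) = 1 (k(T) = -2 + 3 = 1)
K(s) = √(1 + s) (K(s) = √(s + 1) = √(1 + s))
n(D, M) = -29 (n(D, M) = 2 - (7 + 12*2) = 2 - (7 + 24) = 2 - 1*31 = 2 - 31 = -29)
-370784 - n(K(16), -278) = -370784 - 1*(-29) = -370784 + 29 = -370755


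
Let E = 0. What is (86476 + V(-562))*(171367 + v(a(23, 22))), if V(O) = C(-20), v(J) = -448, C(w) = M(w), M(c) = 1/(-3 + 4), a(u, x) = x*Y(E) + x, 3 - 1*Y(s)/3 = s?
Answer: 14780562363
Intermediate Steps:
Y(s) = 9 - 3*s
a(u, x) = 10*x (a(u, x) = x*(9 - 3*0) + x = x*(9 + 0) + x = x*9 + x = 9*x + x = 10*x)
M(c) = 1 (M(c) = 1/1 = 1)
C(w) = 1
V(O) = 1
(86476 + V(-562))*(171367 + v(a(23, 22))) = (86476 + 1)*(171367 - 448) = 86477*170919 = 14780562363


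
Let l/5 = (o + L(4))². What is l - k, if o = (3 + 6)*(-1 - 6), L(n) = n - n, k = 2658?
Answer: 17187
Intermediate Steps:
L(n) = 0
o = -63 (o = 9*(-7) = -63)
l = 19845 (l = 5*(-63 + 0)² = 5*(-63)² = 5*3969 = 19845)
l - k = 19845 - 1*2658 = 19845 - 2658 = 17187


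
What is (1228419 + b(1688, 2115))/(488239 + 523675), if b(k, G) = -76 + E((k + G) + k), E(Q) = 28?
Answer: 1228371/1011914 ≈ 1.2139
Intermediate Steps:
b(k, G) = -48 (b(k, G) = -76 + 28 = -48)
(1228419 + b(1688, 2115))/(488239 + 523675) = (1228419 - 48)/(488239 + 523675) = 1228371/1011914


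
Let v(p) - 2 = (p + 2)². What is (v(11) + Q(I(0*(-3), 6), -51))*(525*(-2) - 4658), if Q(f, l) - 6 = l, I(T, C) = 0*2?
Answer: -719208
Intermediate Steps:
I(T, C) = 0
v(p) = 2 + (2 + p)² (v(p) = 2 + (p + 2)² = 2 + (2 + p)²)
Q(f, l) = 6 + l
(v(11) + Q(I(0*(-3), 6), -51))*(525*(-2) - 4658) = ((2 + (2 + 11)²) + (6 - 51))*(525*(-2) - 4658) = ((2 + 13²) - 45)*(-1050 - 4658) = ((2 + 169) - 45)*(-5708) = (171 - 45)*(-5708) = 126*(-5708) = -719208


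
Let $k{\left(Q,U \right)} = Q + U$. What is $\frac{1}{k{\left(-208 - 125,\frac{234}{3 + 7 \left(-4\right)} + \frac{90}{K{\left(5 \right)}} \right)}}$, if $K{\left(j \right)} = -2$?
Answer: $- \frac{25}{9684} \approx -0.0025816$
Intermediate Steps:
$\frac{1}{k{\left(-208 - 125,\frac{234}{3 + 7 \left(-4\right)} + \frac{90}{K{\left(5 \right)}} \right)}} = \frac{1}{\left(-208 - 125\right) + \left(\frac{234}{3 + 7 \left(-4\right)} + \frac{90}{-2}\right)} = \frac{1}{\left(-208 - 125\right) + \left(\frac{234}{3 - 28} + 90 \left(- \frac{1}{2}\right)\right)} = \frac{1}{-333 - \left(45 - \frac{234}{-25}\right)} = \frac{1}{-333 + \left(234 \left(- \frac{1}{25}\right) - 45\right)} = \frac{1}{-333 - \frac{1359}{25}} = \frac{1}{- \frac{9684}{25}} = - \frac{25}{9684}$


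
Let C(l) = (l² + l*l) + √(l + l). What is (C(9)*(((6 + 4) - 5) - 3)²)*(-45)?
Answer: -29160 - 540*√2 ≈ -29924.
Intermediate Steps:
C(l) = 2*l² + √2*√l (C(l) = (l² + l²) + √(2*l) = 2*l² + √2*√l)
(C(9)*(((6 + 4) - 5) - 3)²)*(-45) = ((2*9² + √2*√9)*(((6 + 4) - 5) - 3)²)*(-45) = ((2*81 + √2*3)*((10 - 5) - 3)²)*(-45) = ((162 + 3*√2)*(5 - 3)²)*(-45) = ((162 + 3*√2)*2²)*(-45) = ((162 + 3*√2)*4)*(-45) = (648 + 12*√2)*(-45) = -29160 - 540*√2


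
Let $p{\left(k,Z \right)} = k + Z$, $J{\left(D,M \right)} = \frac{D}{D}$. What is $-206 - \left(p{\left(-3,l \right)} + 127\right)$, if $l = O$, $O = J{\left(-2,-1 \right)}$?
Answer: $-331$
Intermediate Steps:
$J{\left(D,M \right)} = 1$
$O = 1$
$l = 1$
$p{\left(k,Z \right)} = Z + k$
$-206 - \left(p{\left(-3,l \right)} + 127\right) = -206 - \left(\left(1 - 3\right) + 127\right) = -206 - \left(-2 + 127\right) = -206 - 125 = -331$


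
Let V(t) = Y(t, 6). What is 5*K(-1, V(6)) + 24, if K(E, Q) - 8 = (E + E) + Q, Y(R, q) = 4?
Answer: 74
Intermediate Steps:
V(t) = 4
K(E, Q) = 8 + Q + 2*E (K(E, Q) = 8 + ((E + E) + Q) = 8 + (2*E + Q) = 8 + (Q + 2*E) = 8 + Q + 2*E)
5*K(-1, V(6)) + 24 = 5*(8 + 4 + 2*(-1)) + 24 = 5*(8 + 4 - 2) + 24 = 5*10 + 24 = 50 + 24 = 74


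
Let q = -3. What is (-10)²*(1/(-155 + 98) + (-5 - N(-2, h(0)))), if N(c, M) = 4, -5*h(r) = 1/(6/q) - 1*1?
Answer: -51400/57 ≈ -901.75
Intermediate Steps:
h(r) = 3/10 (h(r) = -(1/(6/(-3)) - 1*1)/5 = -(1/(6*(-⅓)) - 1)/5 = -(1/(-2) - 1)/5 = -(-½ - 1)/5 = -⅕*(-3/2) = 3/10)
(-10)²*(1/(-155 + 98) + (-5 - N(-2, h(0)))) = (-10)²*(1/(-155 + 98) + (-5 - 1*4)) = 100*(1/(-57) + (-5 - 4)) = 100*(-1/57 - 9) = 100*(-514/57) = -51400/57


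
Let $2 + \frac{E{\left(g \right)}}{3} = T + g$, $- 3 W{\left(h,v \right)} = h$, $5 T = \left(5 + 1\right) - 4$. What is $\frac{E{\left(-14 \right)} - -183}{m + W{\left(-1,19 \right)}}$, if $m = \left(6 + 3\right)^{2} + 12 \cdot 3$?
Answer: $\frac{2043}{1760} \approx 1.1608$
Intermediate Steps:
$T = \frac{2}{5}$ ($T = \frac{\left(5 + 1\right) - 4}{5} = \frac{6 - 4}{5} = \frac{1}{5} \cdot 2 = \frac{2}{5} \approx 0.4$)
$W{\left(h,v \right)} = - \frac{h}{3}$
$E{\left(g \right)} = - \frac{24}{5} + 3 g$ ($E{\left(g \right)} = -6 + 3 \left(\frac{2}{5} + g\right) = -6 + \left(\frac{6}{5} + 3 g\right) = - \frac{24}{5} + 3 g$)
$m = 117$ ($m = 9^{2} + 36 = 81 + 36 = 117$)
$\frac{E{\left(-14 \right)} - -183}{m + W{\left(-1,19 \right)}} = \frac{\left(- \frac{24}{5} + 3 \left(-14\right)\right) - -183}{117 - - \frac{1}{3}} = \frac{\left(- \frac{24}{5} - 42\right) + 183}{117 + \frac{1}{3}} = \frac{- \frac{234}{5} + 183}{\frac{352}{3}} = \frac{681}{5} \cdot \frac{3}{352} = \frac{2043}{1760}$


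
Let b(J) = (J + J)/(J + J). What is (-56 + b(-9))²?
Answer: 3025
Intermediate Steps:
b(J) = 1 (b(J) = (2*J)/((2*J)) = (2*J)*(1/(2*J)) = 1)
(-56 + b(-9))² = (-56 + 1)² = (-55)² = 3025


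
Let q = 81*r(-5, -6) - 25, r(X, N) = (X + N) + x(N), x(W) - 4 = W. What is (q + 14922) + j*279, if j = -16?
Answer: 9380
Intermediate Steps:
x(W) = 4 + W
r(X, N) = 4 + X + 2*N (r(X, N) = (X + N) + (4 + N) = (N + X) + (4 + N) = 4 + X + 2*N)
q = -1078 (q = 81*(4 - 5 + 2*(-6)) - 25 = 81*(4 - 5 - 12) - 25 = 81*(-13) - 25 = -1053 - 25 = -1078)
(q + 14922) + j*279 = (-1078 + 14922) - 16*279 = 13844 - 4464 = 9380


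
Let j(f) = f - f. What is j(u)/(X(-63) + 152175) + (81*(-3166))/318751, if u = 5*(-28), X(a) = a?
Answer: -256446/318751 ≈ -0.80453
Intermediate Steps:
u = -140
j(f) = 0
j(u)/(X(-63) + 152175) + (81*(-3166))/318751 = 0/(-63 + 152175) + (81*(-3166))/318751 = 0/152112 - 256446*1/318751 = 0*(1/152112) - 256446/318751 = 0 - 256446/318751 = -256446/318751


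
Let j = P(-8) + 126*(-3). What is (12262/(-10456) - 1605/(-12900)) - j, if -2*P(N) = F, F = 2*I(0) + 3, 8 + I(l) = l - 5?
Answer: 205387507/562010 ≈ 365.45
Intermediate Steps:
I(l) = -13 + l (I(l) = -8 + (l - 5) = -8 + (-5 + l) = -13 + l)
F = -23 (F = 2*(-13 + 0) + 3 = 2*(-13) + 3 = -26 + 3 = -23)
P(N) = 23/2 (P(N) = -½*(-23) = 23/2)
j = -733/2 (j = 23/2 + 126*(-3) = 23/2 - 378 = -733/2 ≈ -366.50)
(12262/(-10456) - 1605/(-12900)) - j = (12262/(-10456) - 1605/(-12900)) - 1*(-733/2) = (12262*(-1/10456) - 1605*(-1/12900)) + 733/2 = (-6131/5228 + 107/860) + 733/2 = -294579/281005 + 733/2 = 205387507/562010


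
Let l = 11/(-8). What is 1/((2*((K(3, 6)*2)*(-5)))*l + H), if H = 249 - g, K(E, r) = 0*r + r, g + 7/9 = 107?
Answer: 9/2770 ≈ 0.0032491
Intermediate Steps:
g = 956/9 (g = -7/9 + 107 = 956/9 ≈ 106.22)
K(E, r) = r (K(E, r) = 0 + r = r)
l = -11/8 (l = 11*(-1/8) = -11/8 ≈ -1.3750)
H = 1285/9 (H = 249 - 1*956/9 = 249 - 956/9 = 1285/9 ≈ 142.78)
1/((2*((K(3, 6)*2)*(-5)))*l + H) = 1/((2*((6*2)*(-5)))*(-11/8) + 1285/9) = 1/((2*(12*(-5)))*(-11/8) + 1285/9) = 1/((2*(-60))*(-11/8) + 1285/9) = 1/(-120*(-11/8) + 1285/9) = 1/(165 + 1285/9) = 1/(2770/9) = 9/2770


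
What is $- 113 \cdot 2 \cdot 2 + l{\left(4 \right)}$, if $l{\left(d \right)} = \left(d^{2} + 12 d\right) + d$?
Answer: $-384$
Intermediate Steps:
$l{\left(d \right)} = d^{2} + 13 d$
$- 113 \cdot 2 \cdot 2 + l{\left(4 \right)} = - 113 \cdot 2 \cdot 2 + 4 \left(13 + 4\right) = \left(-113\right) 4 + 4 \cdot 17 = -452 + 68 = -384$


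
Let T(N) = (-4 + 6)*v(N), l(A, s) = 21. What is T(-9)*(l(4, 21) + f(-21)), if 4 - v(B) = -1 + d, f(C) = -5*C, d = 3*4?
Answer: -1764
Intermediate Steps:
d = 12
v(B) = -7 (v(B) = 4 - (-1 + 12) = 4 - 1*11 = 4 - 11 = -7)
T(N) = -14 (T(N) = (-4 + 6)*(-7) = 2*(-7) = -14)
T(-9)*(l(4, 21) + f(-21)) = -14*(21 - 5*(-21)) = -14*(21 + 105) = -14*126 = -1764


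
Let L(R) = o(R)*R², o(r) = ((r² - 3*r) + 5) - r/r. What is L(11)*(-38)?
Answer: -423016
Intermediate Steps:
o(r) = 4 + r² - 3*r (o(r) = (5 + r² - 3*r) - 1*1 = (5 + r² - 3*r) - 1 = 4 + r² - 3*r)
L(R) = R²*(4 + R² - 3*R) (L(R) = (4 + R² - 3*R)*R² = R²*(4 + R² - 3*R))
L(11)*(-38) = (11²*(4 + 11² - 3*11))*(-38) = (121*(4 + 121 - 33))*(-38) = (121*92)*(-38) = 11132*(-38) = -423016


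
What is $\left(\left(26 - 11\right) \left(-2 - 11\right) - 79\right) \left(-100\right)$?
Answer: $27400$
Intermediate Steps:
$\left(\left(26 - 11\right) \left(-2 - 11\right) - 79\right) \left(-100\right) = \left(15 \left(-13\right) - 79\right) \left(-100\right) = \left(-195 - 79\right) \left(-100\right) = \left(-274\right) \left(-100\right) = 27400$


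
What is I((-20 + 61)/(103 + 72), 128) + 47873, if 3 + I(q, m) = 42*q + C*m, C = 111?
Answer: 1552196/25 ≈ 62088.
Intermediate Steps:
I(q, m) = -3 + 42*q + 111*m (I(q, m) = -3 + (42*q + 111*m) = -3 + 42*q + 111*m)
I((-20 + 61)/(103 + 72), 128) + 47873 = (-3 + 42*((-20 + 61)/(103 + 72)) + 111*128) + 47873 = (-3 + 42*(41/175) + 14208) + 47873 = (-3 + 246/25 + 14208) + 47873 = 355371/25 + 47873 = 1552196/25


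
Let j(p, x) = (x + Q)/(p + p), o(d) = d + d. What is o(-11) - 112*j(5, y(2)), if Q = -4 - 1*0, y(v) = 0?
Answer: 114/5 ≈ 22.800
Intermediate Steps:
o(d) = 2*d
Q = -4 (Q = -4 + 0 = -4)
j(p, x) = (-4 + x)/(2*p) (j(p, x) = (x - 4)/(p + p) = (-4 + x)/((2*p)) = (-4 + x)*(1/(2*p)) = (-4 + x)/(2*p))
o(-11) - 112*j(5, y(2)) = 2*(-11) - 56*(-4 + 0)/5 = -22 - 56*(-4)/5 = -22 - 112*(-⅖) = -22 + 224/5 = 114/5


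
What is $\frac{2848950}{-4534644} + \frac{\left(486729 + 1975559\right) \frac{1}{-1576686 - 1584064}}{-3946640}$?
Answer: $- \frac{92548871244535142}{147309119342220625} \approx -0.62826$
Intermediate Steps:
$\frac{2848950}{-4534644} + \frac{\left(486729 + 1975559\right) \frac{1}{-1576686 - 1584064}}{-3946640} = 2848950 \left(- \frac{1}{4534644}\right) + \frac{2462288}{-3160750} \left(- \frac{1}{3946640}\right) = - \frac{474825}{755774} + 2462288 \left(- \frac{1}{3160750}\right) \left(- \frac{1}{3946640}\right) = - \frac{474825}{755774} - - \frac{153893}{779646398750} = - \frac{474825}{755774} + \frac{153893}{779646398750} = - \frac{92548871244535142}{147309119342220625}$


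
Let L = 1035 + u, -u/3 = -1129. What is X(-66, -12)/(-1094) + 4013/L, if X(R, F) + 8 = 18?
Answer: 2173001/2418834 ≈ 0.89837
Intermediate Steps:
u = 3387 (u = -3*(-1129) = 3387)
X(R, F) = 10 (X(R, F) = -8 + 18 = 10)
L = 4422 (L = 1035 + 3387 = 4422)
X(-66, -12)/(-1094) + 4013/L = 10/(-1094) + 4013/4422 = 10*(-1/1094) + 4013*(1/4422) = -5/547 + 4013/4422 = 2173001/2418834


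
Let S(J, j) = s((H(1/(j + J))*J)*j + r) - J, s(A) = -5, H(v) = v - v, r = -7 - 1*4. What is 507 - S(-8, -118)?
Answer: 504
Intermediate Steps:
r = -11 (r = -7 - 4 = -11)
H(v) = 0
S(J, j) = -5 - J
507 - S(-8, -118) = 507 - (-5 - 1*(-8)) = 507 - (-5 + 8) = 507 - 1*3 = 507 - 3 = 504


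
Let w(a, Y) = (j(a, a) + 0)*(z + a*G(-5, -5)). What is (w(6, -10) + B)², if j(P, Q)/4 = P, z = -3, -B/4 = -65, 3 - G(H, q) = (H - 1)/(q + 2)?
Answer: 110224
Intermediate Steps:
G(H, q) = 3 - (-1 + H)/(2 + q) (G(H, q) = 3 - (H - 1)/(q + 2) = 3 - (-1 + H)/(2 + q))
B = 260 (B = -4*(-65) = 260)
j(P, Q) = 4*P
w(a, Y) = 4*a*(-3 + a) (w(a, Y) = (4*a + 0)*(-3 + a*((7 - 1*(-5) + 3*(-5))/(2 - 5))) = (4*a)*(-3 + a*((7 + 5 - 15)/(-3))) = (4*a)*(-3 + a*(-⅓*(-3))) = (4*a)*(-3 + a*1) = (4*a)*(-3 + a) = 4*a*(-3 + a))
(w(6, -10) + B)² = (4*6*(-3 + 6) + 260)² = (4*6*3 + 260)² = (72 + 260)² = 332² = 110224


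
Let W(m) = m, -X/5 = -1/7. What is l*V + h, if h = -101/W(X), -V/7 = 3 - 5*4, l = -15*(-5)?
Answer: 43918/5 ≈ 8783.6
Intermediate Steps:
X = 5/7 (X = -(-5)/7 = -5*(-⅐) = 5/7 ≈ 0.71429)
l = 75
V = 119 (V = -7*(3 - 5*4) = -7*(3 - 20) = -7*(-17) = 119)
h = -707/5 (h = -101/5/7 = -101*7/5 = -707/5 ≈ -141.40)
l*V + h = 75*119 - 707/5 = 8925 - 707/5 = 43918/5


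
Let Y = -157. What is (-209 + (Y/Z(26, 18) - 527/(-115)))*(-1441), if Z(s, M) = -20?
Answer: 130296661/460 ≈ 2.8325e+5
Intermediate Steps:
(-209 + (Y/Z(26, 18) - 527/(-115)))*(-1441) = (-209 + (-157/(-20) - 527/(-115)))*(-1441) = (-209 + (-157*(-1/20) - 527*(-1/115)))*(-1441) = (-209 + (157/20 + 527/115))*(-1441) = (-209 + 5719/460)*(-1441) = -90421/460*(-1441) = 130296661/460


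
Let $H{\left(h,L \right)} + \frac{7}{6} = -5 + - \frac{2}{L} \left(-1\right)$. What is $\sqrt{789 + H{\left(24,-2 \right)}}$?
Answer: $\frac{\sqrt{28146}}{6} \approx 27.961$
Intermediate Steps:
$H{\left(h,L \right)} = - \frac{37}{6} + \frac{2}{L}$ ($H{\left(h,L \right)} = - \frac{7}{6} + \left(-5 + - \frac{2}{L} \left(-1\right)\right) = - \frac{7}{6} - \left(5 - \frac{2}{L}\right) = - \frac{37}{6} + \frac{2}{L}$)
$\sqrt{789 + H{\left(24,-2 \right)}} = \sqrt{789 - \left(\frac{37}{6} - \frac{2}{-2}\right)} = \sqrt{789 + \left(- \frac{37}{6} + 2 \left(- \frac{1}{2}\right)\right)} = \sqrt{789 - \frac{43}{6}} = \sqrt{\frac{4691}{6}} = \frac{\sqrt{28146}}{6}$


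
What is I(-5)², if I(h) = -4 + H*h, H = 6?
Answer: 1156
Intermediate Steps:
I(h) = -4 + 6*h
I(-5)² = (-4 + 6*(-5))² = (-4 - 30)² = (-34)² = 1156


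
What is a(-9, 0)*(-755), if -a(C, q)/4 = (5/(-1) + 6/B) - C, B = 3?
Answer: 18120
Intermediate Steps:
a(C, q) = 12 + 4*C (a(C, q) = -4*((5/(-1) + 6/3) - C) = -4*((5*(-1) + 6*(⅓)) - C) = -4*((-5 + 2) - C) = -4*(-3 - C) = 12 + 4*C)
a(-9, 0)*(-755) = (12 + 4*(-9))*(-755) = (12 - 36)*(-755) = -24*(-755) = 18120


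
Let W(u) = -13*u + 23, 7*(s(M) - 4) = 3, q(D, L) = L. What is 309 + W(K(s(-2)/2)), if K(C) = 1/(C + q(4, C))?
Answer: 10201/31 ≈ 329.06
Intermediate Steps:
s(M) = 31/7 (s(M) = 4 + (⅐)*3 = 4 + 3/7 = 31/7)
K(C) = 1/(2*C) (K(C) = 1/(C + C) = 1/(2*C))
W(u) = 23 - 13*u
309 + W(K(s(-2)/2)) = 309 + (23 - 13/(2*((31/7)/2))) = 309 + (23 - 13/(2*((31/7)*(½)))) = 309 + (23 - 13/(2*31/14)) = 309 + (23 - 13*14/(2*31)) = 309 + (23 - 13*7/31) = 309 + (23 - 91/31) = 309 + 622/31 = 10201/31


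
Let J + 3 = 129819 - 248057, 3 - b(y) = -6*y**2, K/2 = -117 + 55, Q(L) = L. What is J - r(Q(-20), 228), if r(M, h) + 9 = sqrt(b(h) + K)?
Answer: -118232 - sqrt(311783) ≈ -1.1879e+5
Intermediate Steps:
K = -124 (K = 2*(-117 + 55) = 2*(-62) = -124)
b(y) = 3 + 6*y**2 (b(y) = 3 - (-6)*y**2 = 3 + 6*y**2)
J = -118241 (J = -3 + (129819 - 248057) = -3 - 118238 = -118241)
r(M, h) = -9 + sqrt(-121 + 6*h**2) (r(M, h) = -9 + sqrt((3 + 6*h**2) - 124) = -9 + sqrt(-121 + 6*h**2))
J - r(Q(-20), 228) = -118241 - (-9 + sqrt(-121 + 6*228**2)) = -118241 - (-9 + sqrt(-121 + 6*51984)) = -118241 - (-9 + sqrt(-121 + 311904)) = -118241 - (-9 + sqrt(311783)) = -118241 + (9 - sqrt(311783)) = -118232 - sqrt(311783)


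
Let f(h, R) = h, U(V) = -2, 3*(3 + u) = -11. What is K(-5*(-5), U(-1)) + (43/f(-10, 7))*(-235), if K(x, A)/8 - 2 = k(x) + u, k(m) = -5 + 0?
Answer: 5599/6 ≈ 933.17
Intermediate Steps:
k(m) = -5
u = -20/3 (u = -3 + (⅓)*(-11) = -3 - 11/3 = -20/3 ≈ -6.6667)
K(x, A) = -232/3 (K(x, A) = 16 + 8*(-5 - 20/3) = 16 + 8*(-35/3) = 16 - 280/3 = -232/3)
K(-5*(-5), U(-1)) + (43/f(-10, 7))*(-235) = -232/3 + (43/(-10))*(-235) = -232/3 + (43*(-⅒))*(-235) = -232/3 - 43/10*(-235) = -232/3 + 2021/2 = 5599/6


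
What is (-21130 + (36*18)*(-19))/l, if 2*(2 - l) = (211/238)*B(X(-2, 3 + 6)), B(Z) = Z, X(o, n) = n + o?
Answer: 2274056/75 ≈ 30321.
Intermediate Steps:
l = -75/68 (l = 2 - 211/238*((3 + 6) - 2)/2 = 2 - 211*(1/238)*(9 - 2)/2 = 2 - 211*7/476 = 2 - ½*211/34 = 2 - 211/68 = -75/68 ≈ -1.1029)
(-21130 + (36*18)*(-19))/l = (-21130 + (36*18)*(-19))/(-75/68) = (-21130 + 648*(-19))*(-68/75) = (-21130 - 12312)*(-68/75) = -33442*(-68/75) = 2274056/75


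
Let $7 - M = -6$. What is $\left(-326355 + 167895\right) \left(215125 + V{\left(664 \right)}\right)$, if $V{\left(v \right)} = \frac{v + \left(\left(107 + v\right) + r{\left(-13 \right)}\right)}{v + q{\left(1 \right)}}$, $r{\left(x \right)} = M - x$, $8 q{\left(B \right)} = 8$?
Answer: $- \frac{238623389448}{7} \approx -3.4089 \cdot 10^{10}$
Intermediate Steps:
$M = 13$ ($M = 7 - -6 = 7 + 6 = 13$)
$q{\left(B \right)} = 1$ ($q{\left(B \right)} = \frac{1}{8} \cdot 8 = 1$)
$r{\left(x \right)} = 13 - x$
$V{\left(v \right)} = \frac{133 + 2 v}{1 + v}$ ($V{\left(v \right)} = \frac{v + \left(\left(107 + v\right) + \left(13 - -13\right)\right)}{v + 1} = \frac{v + \left(\left(107 + v\right) + \left(13 + 13\right)\right)}{1 + v} = \frac{v + \left(\left(107 + v\right) + 26\right)}{1 + v} = \frac{v + \left(133 + v\right)}{1 + v} = \frac{133 + 2 v}{1 + v}$)
$\left(-326355 + 167895\right) \left(215125 + V{\left(664 \right)}\right) = \left(-326355 + 167895\right) \left(215125 + \frac{133 + 2 \cdot 664}{1 + 664}\right) = - 158460 \left(215125 + \frac{133 + 1328}{665}\right) = - 158460 \left(215125 + \frac{1}{665} \cdot 1461\right) = - 158460 \left(215125 + \frac{1461}{665}\right) = \left(-158460\right) \frac{143059586}{665} = - \frac{238623389448}{7}$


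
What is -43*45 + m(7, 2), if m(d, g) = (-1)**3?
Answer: -1936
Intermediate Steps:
m(d, g) = -1
-43*45 + m(7, 2) = -43*45 - 1 = -1935 - 1 = -1936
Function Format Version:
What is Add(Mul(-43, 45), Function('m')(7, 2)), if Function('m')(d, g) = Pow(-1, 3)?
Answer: -1936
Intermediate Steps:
Function('m')(d, g) = -1
Add(Mul(-43, 45), Function('m')(7, 2)) = Add(Mul(-43, 45), -1) = Add(-1935, -1) = -1936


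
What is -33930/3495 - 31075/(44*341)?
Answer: -3743593/317812 ≈ -11.779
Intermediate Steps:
-33930/3495 - 31075/(44*341) = -33930*1/3495 - 31075/15004 = -2262/233 - 31075*1/15004 = -2262/233 - 2825/1364 = -3743593/317812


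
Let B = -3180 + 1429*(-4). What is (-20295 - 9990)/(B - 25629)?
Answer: 6057/6905 ≈ 0.87719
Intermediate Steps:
B = -8896 (B = -3180 - 5716 = -8896)
(-20295 - 9990)/(B - 25629) = (-20295 - 9990)/(-8896 - 25629) = -30285/(-34525) = -30285*(-1/34525) = 6057/6905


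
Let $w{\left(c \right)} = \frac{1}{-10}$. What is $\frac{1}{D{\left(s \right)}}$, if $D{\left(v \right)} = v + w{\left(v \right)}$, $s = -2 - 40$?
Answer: $- \frac{10}{421} \approx -0.023753$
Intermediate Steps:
$w{\left(c \right)} = - \frac{1}{10}$
$s = -42$ ($s = -2 - 40 = -42$)
$D{\left(v \right)} = - \frac{1}{10} + v$ ($D{\left(v \right)} = v - \frac{1}{10} = - \frac{1}{10} + v$)
$\frac{1}{D{\left(s \right)}} = \frac{1}{- \frac{1}{10} - 42} = \frac{1}{- \frac{421}{10}} = - \frac{10}{421}$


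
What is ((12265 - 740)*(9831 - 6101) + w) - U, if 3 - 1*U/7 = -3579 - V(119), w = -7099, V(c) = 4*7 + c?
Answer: 42955048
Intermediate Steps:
V(c) = 28 + c
U = 26103 (U = 21 - 7*(-3579 - (28 + 119)) = 21 - 7*(-3579 - 1*147) = 21 - 7*(-3579 - 147) = 21 - 7*(-3726) = 21 + 26082 = 26103)
((12265 - 740)*(9831 - 6101) + w) - U = ((12265 - 740)*(9831 - 6101) - 7099) - 1*26103 = (11525*3730 - 7099) - 26103 = (42988250 - 7099) - 26103 = 42981151 - 26103 = 42955048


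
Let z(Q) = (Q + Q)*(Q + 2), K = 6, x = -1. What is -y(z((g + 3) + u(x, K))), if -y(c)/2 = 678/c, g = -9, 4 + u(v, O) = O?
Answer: 339/4 ≈ 84.750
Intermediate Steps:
u(v, O) = -4 + O
z(Q) = 2*Q*(2 + Q) (z(Q) = (2*Q)*(2 + Q) = 2*Q*(2 + Q))
y(c) = -1356/c
-y(z((g + 3) + u(x, K))) = -(-1356)/(2*((-9 + 3) + (-4 + 6))*(2 + ((-9 + 3) + (-4 + 6)))) = -(-1356)/(2*(-6 + 2)*(2 + (-6 + 2))) = -(-1356)/(2*(-4)*(2 - 4)) = -(-1356)/(2*(-4)*(-2)) = -(-1356)/16 = -1*(-339/4) = 339/4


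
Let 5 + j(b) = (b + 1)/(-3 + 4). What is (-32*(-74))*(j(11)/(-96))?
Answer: -518/3 ≈ -172.67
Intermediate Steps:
j(b) = -4 + b (j(b) = -5 + (b + 1)/(-3 + 4) = -5 + (1 + b)/1 = -5 + (1 + b)*1 = -5 + (1 + b) = -4 + b)
(-32*(-74))*(j(11)/(-96)) = (-32*(-74))*((-4 + 11)/(-96)) = 2368*(7*(-1/96)) = 2368*(-7/96) = -518/3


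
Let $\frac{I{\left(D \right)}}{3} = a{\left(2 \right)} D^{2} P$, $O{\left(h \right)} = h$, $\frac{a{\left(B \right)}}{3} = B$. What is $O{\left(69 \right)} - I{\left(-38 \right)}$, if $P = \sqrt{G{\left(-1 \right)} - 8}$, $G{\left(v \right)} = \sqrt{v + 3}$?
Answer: $69 - 25992 \sqrt{-8 + \sqrt{2}} \approx 69.0 - 66703.0 i$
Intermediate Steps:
$a{\left(B \right)} = 3 B$
$G{\left(v \right)} = \sqrt{3 + v}$
$P = \sqrt{-8 + \sqrt{2}}$ ($P = \sqrt{\sqrt{3 - 1} - 8} = \sqrt{\sqrt{2} - 8} = \sqrt{-8 + \sqrt{2}} \approx 2.5663 i$)
$I{\left(D \right)} = 18 D^{2} \sqrt{-8 + \sqrt{2}}$ ($I{\left(D \right)} = 3 \cdot 3 \cdot 2 D^{2} \sqrt{-8 + \sqrt{2}} = 3 \cdot 6 D^{2} \sqrt{-8 + \sqrt{2}} = 18 D^{2} \sqrt{-8 + \sqrt{2}}$)
$O{\left(69 \right)} - I{\left(-38 \right)} = 69 - 18 \left(-38\right)^{2} \sqrt{-8 + \sqrt{2}} = 69 - 18 \cdot 1444 \sqrt{-8 + \sqrt{2}} = 69 - 25992 \sqrt{-8 + \sqrt{2}}$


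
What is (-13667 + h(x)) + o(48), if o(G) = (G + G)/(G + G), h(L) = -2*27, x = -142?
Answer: -13720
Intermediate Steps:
h(L) = -54
o(G) = 1 (o(G) = (2*G)/((2*G)) = (2*G)*(1/(2*G)) = 1)
(-13667 + h(x)) + o(48) = (-13667 - 54) + 1 = -13721 + 1 = -13720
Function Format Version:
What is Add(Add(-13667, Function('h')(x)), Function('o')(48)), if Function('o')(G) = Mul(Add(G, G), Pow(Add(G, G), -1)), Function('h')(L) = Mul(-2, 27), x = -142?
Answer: -13720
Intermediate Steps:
Function('h')(L) = -54
Function('o')(G) = 1 (Function('o')(G) = Mul(Mul(2, G), Pow(Mul(2, G), -1)) = Mul(Mul(2, G), Mul(Rational(1, 2), Pow(G, -1))) = 1)
Add(Add(-13667, Function('h')(x)), Function('o')(48)) = Add(Add(-13667, -54), 1) = Add(-13721, 1) = -13720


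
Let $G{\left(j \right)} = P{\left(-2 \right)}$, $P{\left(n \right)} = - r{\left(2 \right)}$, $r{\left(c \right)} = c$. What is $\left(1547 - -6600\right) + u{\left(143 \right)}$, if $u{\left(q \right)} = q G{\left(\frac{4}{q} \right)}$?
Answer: $7861$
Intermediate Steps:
$P{\left(n \right)} = -2$ ($P{\left(n \right)} = \left(-1\right) 2 = -2$)
$G{\left(j \right)} = -2$
$u{\left(q \right)} = - 2 q$ ($u{\left(q \right)} = q \left(-2\right) = - 2 q$)
$\left(1547 - -6600\right) + u{\left(143 \right)} = \left(1547 - -6600\right) - 286 = \left(1547 + \left(-1085 + 7685\right)\right) - 286 = \left(1547 + 6600\right) - 286 = 8147 - 286 = 7861$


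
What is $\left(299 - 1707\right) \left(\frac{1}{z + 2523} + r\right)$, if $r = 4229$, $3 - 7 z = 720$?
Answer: $- \frac{6305744104}{1059} \approx -5.9544 \cdot 10^{6}$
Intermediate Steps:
$z = - \frac{717}{7}$ ($z = \frac{3}{7} - \frac{720}{7} = - \frac{717}{7} \approx -102.43$)
$\left(299 - 1707\right) \left(\frac{1}{z + 2523} + r\right) = \left(299 - 1707\right) \left(\frac{1}{- \frac{717}{7} + 2523} + 4229\right) = - 1408 \left(\frac{1}{\frac{16944}{7}} + 4229\right) = - 1408 \left(\frac{7}{16944} + 4229\right) = \left(-1408\right) \frac{71656183}{16944} = - \frac{6305744104}{1059}$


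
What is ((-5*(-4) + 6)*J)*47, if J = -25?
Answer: -30550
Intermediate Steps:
((-5*(-4) + 6)*J)*47 = ((-5*(-4) + 6)*(-25))*47 = ((20 + 6)*(-25))*47 = (26*(-25))*47 = -650*47 = -30550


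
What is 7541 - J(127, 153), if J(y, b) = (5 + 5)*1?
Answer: 7531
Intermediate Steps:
J(y, b) = 10 (J(y, b) = 10*1 = 10)
7541 - J(127, 153) = 7541 - 1*10 = 7541 - 10 = 7531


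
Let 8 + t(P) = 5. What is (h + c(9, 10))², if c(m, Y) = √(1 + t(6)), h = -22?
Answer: (22 - I*√2)² ≈ 482.0 - 62.225*I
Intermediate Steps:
t(P) = -3 (t(P) = -8 + 5 = -3)
c(m, Y) = I*√2 (c(m, Y) = √(1 - 3) = √(-2) = I*√2)
(h + c(9, 10))² = (-22 + I*√2)²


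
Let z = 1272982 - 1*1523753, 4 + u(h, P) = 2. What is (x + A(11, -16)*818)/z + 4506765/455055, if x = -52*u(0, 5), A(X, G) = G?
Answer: 75738293329/7607639827 ≈ 9.9556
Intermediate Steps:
u(h, P) = -2 (u(h, P) = -4 + 2 = -2)
x = 104 (x = -52*(-2) = 104)
z = -250771 (z = 1272982 - 1523753 = -250771)
(x + A(11, -16)*818)/z + 4506765/455055 = (104 - 16*818)/(-250771) + 4506765/455055 = (104 - 13088)*(-1/250771) + 4506765*(1/455055) = -12984*(-1/250771) + 300451/30337 = 12984/250771 + 300451/30337 = 75738293329/7607639827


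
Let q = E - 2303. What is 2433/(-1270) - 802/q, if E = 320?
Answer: -3806099/2518410 ≈ -1.5113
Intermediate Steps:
q = -1983 (q = 320 - 2303 = -1983)
2433/(-1270) - 802/q = 2433/(-1270) - 802/(-1983) = 2433*(-1/1270) - 802*(-1/1983) = -2433/1270 + 802/1983 = -3806099/2518410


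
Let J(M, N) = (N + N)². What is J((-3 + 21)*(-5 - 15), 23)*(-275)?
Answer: -581900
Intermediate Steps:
J(M, N) = 4*N² (J(M, N) = (2*N)² = 4*N²)
J((-3 + 21)*(-5 - 15), 23)*(-275) = (4*23²)*(-275) = (4*529)*(-275) = 2116*(-275) = -581900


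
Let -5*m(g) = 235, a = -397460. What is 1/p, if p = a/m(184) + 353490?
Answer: 47/17011490 ≈ 2.7628e-6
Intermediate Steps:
m(g) = -47 (m(g) = -⅕*235 = -47)
p = 17011490/47 (p = -397460/(-47) + 353490 = -397460*(-1/47) + 353490 = 397460/47 + 353490 = 17011490/47 ≈ 3.6195e+5)
1/p = 1/(17011490/47) = 47/17011490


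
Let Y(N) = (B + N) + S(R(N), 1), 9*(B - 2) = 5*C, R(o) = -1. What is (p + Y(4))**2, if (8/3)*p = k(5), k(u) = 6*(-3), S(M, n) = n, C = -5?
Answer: 8281/1296 ≈ 6.3897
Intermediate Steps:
B = -7/9 (B = 2 + (5*(-5))/9 = 2 + (1/9)*(-25) = 2 - 25/9 = -7/9 ≈ -0.77778)
k(u) = -18
Y(N) = 2/9 + N (Y(N) = (-7/9 + N) + 1 = 2/9 + N)
p = -27/4 (p = (3/8)*(-18) = -27/4 ≈ -6.7500)
(p + Y(4))**2 = (-27/4 + (2/9 + 4))**2 = (-27/4 + 38/9)**2 = (-91/36)**2 = 8281/1296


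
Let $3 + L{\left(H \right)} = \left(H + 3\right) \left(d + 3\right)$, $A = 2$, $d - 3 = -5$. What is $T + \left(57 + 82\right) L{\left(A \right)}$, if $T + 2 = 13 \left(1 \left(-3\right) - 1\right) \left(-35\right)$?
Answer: $2096$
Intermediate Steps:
$d = -2$ ($d = 3 - 5 = -2$)
$L{\left(H \right)} = H$ ($L{\left(H \right)} = -3 + \left(H + 3\right) \left(-2 + 3\right) = -3 + \left(3 + H\right) 1 = -3 + \left(3 + H\right) = H$)
$T = 1818$ ($T = -2 + 13 \left(1 \left(-3\right) - 1\right) \left(-35\right) = -2 + 13 \left(-3 - 1\right) \left(-35\right) = -2 + 13 \left(-4\right) \left(-35\right) = -2 - -1820 = -2 + 1820 = 1818$)
$T + \left(57 + 82\right) L{\left(A \right)} = 1818 + \left(57 + 82\right) 2 = 1818 + 139 \cdot 2 = 1818 + 278 = 2096$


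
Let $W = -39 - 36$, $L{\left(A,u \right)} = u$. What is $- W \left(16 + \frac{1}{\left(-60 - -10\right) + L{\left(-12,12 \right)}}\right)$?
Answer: $\frac{45525}{38} \approx 1198.0$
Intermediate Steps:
$W = -75$
$- W \left(16 + \frac{1}{\left(-60 - -10\right) + L{\left(-12,12 \right)}}\right) = - \left(-75\right) \left(16 + \frac{1}{\left(-60 - -10\right) + 12}\right) = - \left(-75\right) \left(16 + \frac{1}{\left(-60 + 10\right) + 12}\right) = - \left(-75\right) \left(16 + \frac{1}{-50 + 12}\right) = - \left(-75\right) \left(16 + \frac{1}{-38}\right) = - \left(-75\right) \left(16 - \frac{1}{38}\right) = - \frac{\left(-75\right) 607}{38} = \left(-1\right) \left(- \frac{45525}{38}\right) = \frac{45525}{38}$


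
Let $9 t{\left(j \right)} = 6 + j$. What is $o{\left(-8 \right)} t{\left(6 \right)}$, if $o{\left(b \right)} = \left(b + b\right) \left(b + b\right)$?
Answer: $\frac{1024}{3} \approx 341.33$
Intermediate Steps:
$o{\left(b \right)} = 4 b^{2}$ ($o{\left(b \right)} = 2 b 2 b = 4 b^{2}$)
$t{\left(j \right)} = \frac{2}{3} + \frac{j}{9}$ ($t{\left(j \right)} = \frac{6 + j}{9} = \frac{2}{3} + \frac{j}{9}$)
$o{\left(-8 \right)} t{\left(6 \right)} = 4 \left(-8\right)^{2} \left(\frac{2}{3} + \frac{1}{9} \cdot 6\right) = 4 \cdot 64 \left(\frac{2}{3} + \frac{2}{3}\right) = 256 \cdot \frac{4}{3} = \frac{1024}{3}$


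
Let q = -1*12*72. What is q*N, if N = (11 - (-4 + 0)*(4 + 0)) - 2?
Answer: -21600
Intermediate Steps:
q = -864 (q = -12*72 = -864)
N = 25 (N = (11 - (-4)*4) - 2 = (11 - 1*(-16)) - 2 = (11 + 16) - 2 = 27 - 2 = 25)
q*N = -864*25 = -21600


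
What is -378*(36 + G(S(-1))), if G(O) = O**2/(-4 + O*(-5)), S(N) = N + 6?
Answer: -385182/29 ≈ -13282.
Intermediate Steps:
S(N) = 6 + N
G(O) = O**2/(-4 - 5*O)
-378*(36 + G(S(-1))) = -378*(36 - (6 - 1)**2/(4 + 5*(6 - 1))) = -378*(36 - 1*5**2/(4 + 5*5)) = -378*(36 - 1*25/(4 + 25)) = -378*(36 - 1*25/29) = -378*(36 - 1*25*1/29) = -378*(36 - 25/29) = -378*1019/29 = -385182/29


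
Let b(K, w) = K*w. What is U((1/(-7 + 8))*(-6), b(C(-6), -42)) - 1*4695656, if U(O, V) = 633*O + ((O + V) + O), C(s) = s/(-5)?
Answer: -23497582/5 ≈ -4.6995e+6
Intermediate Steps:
C(s) = -s/5 (C(s) = s*(-⅕) = -s/5)
U(O, V) = V + 635*O (U(O, V) = 633*O + (V + 2*O) = V + 635*O)
U((1/(-7 + 8))*(-6), b(C(-6), -42)) - 1*4695656 = (-⅕*(-6)*(-42) + 635*((1/(-7 + 8))*(-6))) - 1*4695656 = ((6/5)*(-42) + 635*((1/1)*(-6))) - 4695656 = (-252/5 + 635*((1*1)*(-6))) - 4695656 = (-252/5 + 635*(1*(-6))) - 4695656 = (-252/5 + 635*(-6)) - 4695656 = (-252/5 - 3810) - 4695656 = -19302/5 - 4695656 = -23497582/5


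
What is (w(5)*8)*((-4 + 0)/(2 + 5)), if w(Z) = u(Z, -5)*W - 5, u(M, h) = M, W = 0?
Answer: 160/7 ≈ 22.857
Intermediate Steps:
w(Z) = -5 (w(Z) = Z*0 - 5 = 0 - 5 = -5)
(w(5)*8)*((-4 + 0)/(2 + 5)) = (-5*8)*((-4 + 0)/(2 + 5)) = -(-160)/7 = -40*(-4/7) = 160/7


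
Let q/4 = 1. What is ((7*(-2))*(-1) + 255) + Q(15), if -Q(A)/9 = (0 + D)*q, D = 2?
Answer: 197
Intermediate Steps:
q = 4 (q = 4*1 = 4)
Q(A) = -72 (Q(A) = -9*(0 + 2)*4 = -18*4 = -9*8 = -72)
((7*(-2))*(-1) + 255) + Q(15) = ((7*(-2))*(-1) + 255) - 72 = (-14*(-1) + 255) - 72 = (14 + 255) - 72 = 269 - 72 = 197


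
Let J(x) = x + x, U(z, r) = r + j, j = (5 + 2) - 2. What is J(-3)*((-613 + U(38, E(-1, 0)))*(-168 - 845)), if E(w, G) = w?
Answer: -3701502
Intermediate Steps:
j = 5 (j = 7 - 2 = 5)
U(z, r) = 5 + r (U(z, r) = r + 5 = 5 + r)
J(x) = 2*x
J(-3)*((-613 + U(38, E(-1, 0)))*(-168 - 845)) = (2*(-3))*((-613 + (5 - 1))*(-168 - 845)) = -6*(-613 + 4)*(-1013) = -(-3654)*(-1013) = -6*616917 = -3701502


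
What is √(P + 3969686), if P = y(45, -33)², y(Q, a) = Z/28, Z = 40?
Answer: 3*√21612746/7 ≈ 1992.4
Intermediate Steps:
y(Q, a) = 10/7 (y(Q, a) = 40/28 = 40*(1/28) = 10/7)
P = 100/49 (P = (10/7)² = 100/49 ≈ 2.0408)
√(P + 3969686) = √(100/49 + 3969686) = √(194514714/49) = 3*√21612746/7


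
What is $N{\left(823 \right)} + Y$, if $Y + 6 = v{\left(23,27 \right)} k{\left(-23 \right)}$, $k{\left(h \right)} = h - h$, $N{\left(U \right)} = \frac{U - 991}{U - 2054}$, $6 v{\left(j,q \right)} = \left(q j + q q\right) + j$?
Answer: $- \frac{7218}{1231} \approx -5.8635$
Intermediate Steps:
$v{\left(j,q \right)} = \frac{j}{6} + \frac{q^{2}}{6} + \frac{j q}{6}$ ($v{\left(j,q \right)} = \frac{\left(q j + q q\right) + j}{6} = \frac{\left(j q + q^{2}\right) + j}{6} = \frac{\left(q^{2} + j q\right) + j}{6} = \frac{j + q^{2} + j q}{6} = \frac{j}{6} + \frac{q^{2}}{6} + \frac{j q}{6}$)
$N{\left(U \right)} = \frac{-991 + U}{-2054 + U}$
$k{\left(h \right)} = 0$
$Y = -6$ ($Y = -6 + \left(\frac{1}{6} \cdot 23 + \frac{27^{2}}{6} + \frac{1}{6} \cdot 23 \cdot 27\right) 0 = -6 + \left(\frac{23}{6} + \frac{1}{6} \cdot 729 + \frac{207}{2}\right) 0 = -6 + \left(\frac{23}{6} + \frac{243}{2} + \frac{207}{2}\right) 0 = -6 + \frac{1373}{6} \cdot 0 = -6 + 0 = -6$)
$N{\left(823 \right)} + Y = \frac{-991 + 823}{-2054 + 823} - 6 = \frac{1}{-1231} \left(-168\right) - 6 = \left(- \frac{1}{1231}\right) \left(-168\right) - 6 = \frac{168}{1231} - 6 = - \frac{7218}{1231}$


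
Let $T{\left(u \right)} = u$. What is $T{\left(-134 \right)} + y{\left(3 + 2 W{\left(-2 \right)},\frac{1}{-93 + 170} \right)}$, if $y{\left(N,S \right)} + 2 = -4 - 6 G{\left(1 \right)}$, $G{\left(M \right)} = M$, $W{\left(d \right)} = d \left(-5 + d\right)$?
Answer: $-146$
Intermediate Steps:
$y{\left(N,S \right)} = -12$ ($y{\left(N,S \right)} = -2 - 10 = -12$)
$T{\left(-134 \right)} + y{\left(3 + 2 W{\left(-2 \right)},\frac{1}{-93 + 170} \right)} = -134 - 12 = -146$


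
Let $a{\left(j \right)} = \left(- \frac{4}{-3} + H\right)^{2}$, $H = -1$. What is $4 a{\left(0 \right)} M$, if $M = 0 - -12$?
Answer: $\frac{16}{3} \approx 5.3333$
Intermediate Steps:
$M = 12$ ($M = 0 + 12 = 12$)
$a{\left(j \right)} = \frac{1}{9}$ ($a{\left(j \right)} = \left(- \frac{4}{-3} - 1\right)^{2} = \left(\left(-4\right) \left(- \frac{1}{3}\right) - 1\right)^{2} = \left(\frac{4}{3} - 1\right)^{2} = \left(\frac{1}{3}\right)^{2} = \frac{1}{9}$)
$4 a{\left(0 \right)} M = 4 \cdot \frac{1}{9} \cdot 12 = \frac{4}{9} \cdot 12 = \frac{16}{3}$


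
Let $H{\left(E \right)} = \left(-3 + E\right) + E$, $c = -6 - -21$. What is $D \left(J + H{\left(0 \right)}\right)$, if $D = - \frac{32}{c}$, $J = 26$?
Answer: $- \frac{736}{15} \approx -49.067$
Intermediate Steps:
$c = 15$ ($c = -6 + 21 = 15$)
$H{\left(E \right)} = -3 + 2 E$
$D = - \frac{32}{15} \approx -2.1333$
$D \left(J + H{\left(0 \right)}\right) = - \frac{32 \left(26 + \left(-3 + 2 \cdot 0\right)\right)}{15} = - \frac{32 \left(26 + \left(-3 + 0\right)\right)}{15} = - \frac{32 \left(26 - 3\right)}{15} = \left(- \frac{32}{15}\right) 23 = - \frac{736}{15}$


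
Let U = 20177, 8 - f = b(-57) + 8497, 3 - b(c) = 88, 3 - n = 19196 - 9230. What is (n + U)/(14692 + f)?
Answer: 5107/3144 ≈ 1.6244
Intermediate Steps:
n = -9963 (n = 3 - (19196 - 9230) = 3 - 1*9966 = 3 - 9966 = -9963)
b(c) = -85 (b(c) = 3 - 1*88 = 3 - 88 = -85)
f = -8404 (f = 8 - (-85 + 8497) = 8 - 1*8412 = 8 - 8412 = -8404)
(n + U)/(14692 + f) = (-9963 + 20177)/(14692 - 8404) = 10214/6288 = 10214*(1/6288) = 5107/3144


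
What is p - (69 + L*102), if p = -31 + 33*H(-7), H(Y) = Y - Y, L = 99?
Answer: -10198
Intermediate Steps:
H(Y) = 0
p = -31 (p = -31 + 33*0 = -31 + 0 = -31)
p - (69 + L*102) = -31 - (69 + 99*102) = -31 - (69 + 10098) = -31 - 1*10167 = -31 - 10167 = -10198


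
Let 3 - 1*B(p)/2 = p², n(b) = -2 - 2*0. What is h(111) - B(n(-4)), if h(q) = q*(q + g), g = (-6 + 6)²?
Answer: 12323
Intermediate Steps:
g = 0 (g = 0² = 0)
h(q) = q² (h(q) = q*(q + 0) = q*q = q²)
n(b) = -2 (n(b) = -2 + 0 = -2)
B(p) = 6 - 2*p²
h(111) - B(n(-4)) = 111² - (6 - 2*(-2)²) = 12321 - (6 - 2*4) = 12321 - (6 - 8) = 12321 - 1*(-2) = 12321 + 2 = 12323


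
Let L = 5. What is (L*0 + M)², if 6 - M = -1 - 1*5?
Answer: 144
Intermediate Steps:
M = 12 (M = 6 - (-1 - 1*5) = 6 - (-1 - 5) = 6 - 1*(-6) = 6 + 6 = 12)
(L*0 + M)² = (5*0 + 12)² = (0 + 12)² = 12² = 144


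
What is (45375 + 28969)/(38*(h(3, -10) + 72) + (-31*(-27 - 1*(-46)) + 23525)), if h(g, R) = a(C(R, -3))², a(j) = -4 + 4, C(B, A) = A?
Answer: 9293/3209 ≈ 2.8959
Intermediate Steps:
a(j) = 0
h(g, R) = 0 (h(g, R) = 0² = 0)
(45375 + 28969)/(38*(h(3, -10) + 72) + (-31*(-27 - 1*(-46)) + 23525)) = (45375 + 28969)/(38*(0 + 72) + (-31*(-27 - 1*(-46)) + 23525)) = 74344/(38*72 + (-31*(-27 + 46) + 23525)) = 74344/(2736 + (-31*19 + 23525)) = 74344/(2736 + (-589 + 23525)) = 74344/(2736 + 22936) = 74344/25672 = 74344*(1/25672) = 9293/3209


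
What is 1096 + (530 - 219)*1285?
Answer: 400731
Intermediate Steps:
1096 + (530 - 219)*1285 = 1096 + 311*1285 = 1096 + 399635 = 400731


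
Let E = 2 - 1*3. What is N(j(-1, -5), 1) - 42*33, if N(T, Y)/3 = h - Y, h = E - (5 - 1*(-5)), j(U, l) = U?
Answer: -1422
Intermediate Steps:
E = -1 (E = 2 - 3 = -1)
h = -11 (h = -1 - (5 - 1*(-5)) = -1 - (5 + 5) = -1 - 10 = -11)
N(T, Y) = -33 - 3*Y (N(T, Y) = 3*(-11 - Y) = -33 - 3*Y)
N(j(-1, -5), 1) - 42*33 = (-33 - 3*1) - 42*33 = (-33 - 3) - 1386 = -36 - 1386 = -1422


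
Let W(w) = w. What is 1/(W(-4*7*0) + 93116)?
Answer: 1/93116 ≈ 1.0739e-5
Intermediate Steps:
1/(W(-4*7*0) + 93116) = 1/(-4*7*0 + 93116) = 1/(-28*0 + 93116) = 1/(0 + 93116) = 1/93116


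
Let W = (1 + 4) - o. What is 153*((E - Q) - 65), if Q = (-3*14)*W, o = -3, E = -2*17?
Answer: 36261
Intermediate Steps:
E = -34
W = 8 (W = (1 + 4) - 1*(-3) = 5 + 3 = 8)
Q = -336 (Q = -3*14*8 = -42*8 = -336)
153*((E - Q) - 65) = 153*((-34 - 1*(-336)) - 65) = 153*((-34 + 336) - 65) = 153*(302 - 65) = 153*237 = 36261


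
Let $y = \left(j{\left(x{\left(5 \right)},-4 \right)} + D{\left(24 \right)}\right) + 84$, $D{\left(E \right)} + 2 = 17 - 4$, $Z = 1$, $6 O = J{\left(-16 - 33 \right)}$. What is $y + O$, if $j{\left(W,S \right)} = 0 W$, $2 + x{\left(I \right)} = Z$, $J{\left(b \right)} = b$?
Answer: $\frac{521}{6} \approx 86.833$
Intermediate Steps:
$O = - \frac{49}{6}$ ($O = \frac{-16 - 33}{6} = \frac{1}{6} \left(-49\right) = - \frac{49}{6} \approx -8.1667$)
$D{\left(E \right)} = 11$ ($D{\left(E \right)} = -2 + \left(17 - 4\right) = -2 + 13 = 11$)
$x{\left(I \right)} = -1$ ($x{\left(I \right)} = -2 + 1 = -1$)
$j{\left(W,S \right)} = 0$
$y = 95$ ($y = \left(0 + 11\right) + 84 = 11 + 84 = 95$)
$y + O = 95 - \frac{49}{6} = \frac{521}{6}$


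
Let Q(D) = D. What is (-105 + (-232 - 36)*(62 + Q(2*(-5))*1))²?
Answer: 197149681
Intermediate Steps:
(-105 + (-232 - 36)*(62 + Q(2*(-5))*1))² = (-105 + (-232 - 36)*(62 + (2*(-5))*1))² = (-105 - 268*(62 - 10*1))² = (-105 - 268*(62 - 10))² = (-105 - 268*52)² = (-105 - 13936)² = (-14041)² = 197149681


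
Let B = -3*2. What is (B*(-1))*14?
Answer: 84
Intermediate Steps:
B = -6
(B*(-1))*14 = -6*(-1)*14 = 6*14 = 84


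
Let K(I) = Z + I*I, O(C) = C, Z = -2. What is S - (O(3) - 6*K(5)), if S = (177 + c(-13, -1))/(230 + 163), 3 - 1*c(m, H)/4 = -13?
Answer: 53296/393 ≈ 135.61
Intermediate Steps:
c(m, H) = 64 (c(m, H) = 12 - 4*(-13) = 12 + 52 = 64)
S = 241/393 (S = (177 + 64)/(230 + 163) = 241/393 ≈ 0.61323)
K(I) = -2 + I² (K(I) = -2 + I*I = -2 + I²)
S - (O(3) - 6*K(5)) = 241/393 - (3 - 6*(-2 + 5²)) = 241/393 - (3 - 6*(-2 + 25)) = 241/393 - (3 - 6*23) = 241/393 - (3 - 138) = 241/393 - 1*(-135) = 241/393 + 135 = 53296/393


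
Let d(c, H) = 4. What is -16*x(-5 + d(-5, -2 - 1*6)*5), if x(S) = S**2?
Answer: -3600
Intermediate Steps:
-16*x(-5 + d(-5, -2 - 1*6)*5) = -16*(-5 + 4*5)**2 = -16*(-5 + 20)**2 = -16*15**2 = -16*225 = -3600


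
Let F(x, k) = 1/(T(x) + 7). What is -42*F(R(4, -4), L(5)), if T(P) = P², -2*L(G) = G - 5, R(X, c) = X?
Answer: -42/23 ≈ -1.8261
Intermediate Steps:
L(G) = 5/2 - G/2 (L(G) = -(G - 5)/2 = -(-5 + G)/2 = 5/2 - G/2)
F(x, k) = 1/(7 + x²) (F(x, k) = 1/(x² + 7) = 1/(7 + x²))
-42*F(R(4, -4), L(5)) = -42/(7 + 4²) = -42/(7 + 16) = -42/23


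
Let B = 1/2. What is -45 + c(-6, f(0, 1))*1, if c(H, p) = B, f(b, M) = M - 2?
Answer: -89/2 ≈ -44.500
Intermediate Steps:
B = ½ ≈ 0.50000
f(b, M) = -2 + M
c(H, p) = ½
-45 + c(-6, f(0, 1))*1 = -45 + (½)*1 = -45 + ½ = -89/2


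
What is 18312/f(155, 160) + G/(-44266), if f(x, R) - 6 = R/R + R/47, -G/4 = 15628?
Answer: 6354786832/3607679 ≈ 1761.5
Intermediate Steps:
G = -62512 (G = -4*15628 = -62512)
f(x, R) = 7 + R/47 (f(x, R) = 6 + (R/R + R/47) = 6 + (1 + R*(1/47)) = 6 + (1 + R/47) = 7 + R/47)
18312/f(155, 160) + G/(-44266) = 18312/(7 + (1/47)*160) - 62512/(-44266) = 18312/(7 + 160/47) - 62512*(-1/44266) = 18312/(489/47) + 31256/22133 = 18312*(47/489) + 31256/22133 = 286888/163 + 31256/22133 = 6354786832/3607679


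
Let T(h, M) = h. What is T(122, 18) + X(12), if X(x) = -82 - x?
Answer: 28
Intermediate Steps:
T(122, 18) + X(12) = 122 + (-82 - 1*12) = 122 + (-82 - 12) = 122 - 94 = 28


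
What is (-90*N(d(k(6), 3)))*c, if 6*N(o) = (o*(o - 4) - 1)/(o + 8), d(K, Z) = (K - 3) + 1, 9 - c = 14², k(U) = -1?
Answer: 11220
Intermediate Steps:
c = -187 (c = 9 - 1*14² = 9 - 1*196 = 9 - 196 = -187)
d(K, Z) = -2 + K (d(K, Z) = (-3 + K) + 1 = -2 + K)
N(o) = (-1 + o*(-4 + o))/(6*(8 + o)) (N(o) = ((o*(o - 4) - 1)/(o + 8))/6 = ((o*(-4 + o) - 1)/(8 + o))/6 = ((-1 + o*(-4 + o))/(8 + o))/6 = (-1 + o*(-4 + o))/(6*(8 + o)))
(-90*N(d(k(6), 3)))*c = -15*(-1 + (-2 - 1)² - 4*(-2 - 1))/(8 + (-2 - 1))*(-187) = -15*(-1 + (-3)² - 4*(-3))/(8 - 3)*(-187) = -15*(-1 + 9 + 12)/5*(-187) = -15*20/5*(-187) = -90*⅔*(-187) = -60*(-187) = 11220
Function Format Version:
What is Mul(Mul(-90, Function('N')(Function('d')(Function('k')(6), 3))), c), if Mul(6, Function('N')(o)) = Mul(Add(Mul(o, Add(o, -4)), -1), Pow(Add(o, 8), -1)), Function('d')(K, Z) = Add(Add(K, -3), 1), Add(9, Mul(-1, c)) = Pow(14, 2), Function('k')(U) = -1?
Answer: 11220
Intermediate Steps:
c = -187 (c = Add(9, Mul(-1, Pow(14, 2))) = Add(9, Mul(-1, 196)) = Add(9, -196) = -187)
Function('d')(K, Z) = Add(-2, K) (Function('d')(K, Z) = Add(Add(-3, K), 1) = Add(-2, K))
Function('N')(o) = Mul(Rational(1, 6), Pow(Add(8, o), -1), Add(-1, Mul(o, Add(-4, o)))) (Function('N')(o) = Mul(Rational(1, 6), Mul(Add(Mul(o, Add(o, -4)), -1), Pow(Add(o, 8), -1))) = Mul(Rational(1, 6), Mul(Add(Mul(o, Add(-4, o)), -1), Pow(Add(8, o), -1))) = Mul(Rational(1, 6), Mul(Add(-1, Mul(o, Add(-4, o))), Pow(Add(8, o), -1))) = Mul(Rational(1, 6), Mul(Pow(Add(8, o), -1), Add(-1, Mul(o, Add(-4, o))))) = Mul(Rational(1, 6), Pow(Add(8, o), -1), Add(-1, Mul(o, Add(-4, o)))))
Mul(Mul(-90, Function('N')(Function('d')(Function('k')(6), 3))), c) = Mul(Mul(-90, Mul(Rational(1, 6), Pow(Add(8, Add(-2, -1)), -1), Add(-1, Pow(Add(-2, -1), 2), Mul(-4, Add(-2, -1))))), -187) = Mul(Mul(-90, Mul(Rational(1, 6), Pow(Add(8, -3), -1), Add(-1, Pow(-3, 2), Mul(-4, -3)))), -187) = Mul(Mul(-90, Mul(Rational(1, 6), Pow(5, -1), Add(-1, 9, 12))), -187) = Mul(Mul(-90, Mul(Rational(1, 6), Rational(1, 5), 20)), -187) = Mul(Mul(-90, Rational(2, 3)), -187) = Mul(-60, -187) = 11220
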